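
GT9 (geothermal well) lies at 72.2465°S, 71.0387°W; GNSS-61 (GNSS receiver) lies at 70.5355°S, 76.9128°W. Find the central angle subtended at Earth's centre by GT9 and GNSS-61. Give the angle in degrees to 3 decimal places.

2.536°

Δφ = 1.7110°,  Δλ = -5.8741°
a = sin²(Δφ/2) + cos φ₁ cos φ₂ sin²(Δλ/2) = 0.000490
c = 2·arcsin(√a) = 0.044261 rad = 2.5360°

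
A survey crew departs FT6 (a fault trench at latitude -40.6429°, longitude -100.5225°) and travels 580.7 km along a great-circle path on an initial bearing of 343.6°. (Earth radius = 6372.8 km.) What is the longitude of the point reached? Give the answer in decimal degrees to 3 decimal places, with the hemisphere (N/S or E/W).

δ = d/R = 580.7/6372.8 = 0.091122 rad
φ₂ = arcsin(sin φ₁ cos δ + cos φ₁ sin δ cos θ)
   = arcsin(-0.65134·0.99585 + 0.75878·0.09100·0.95931) = -35.61977°
λ₂ = λ₁ + atan2(sin θ sin δ cos φ₁, cos δ − sin φ₁ sin φ₂) = -102.33364°

102.334°W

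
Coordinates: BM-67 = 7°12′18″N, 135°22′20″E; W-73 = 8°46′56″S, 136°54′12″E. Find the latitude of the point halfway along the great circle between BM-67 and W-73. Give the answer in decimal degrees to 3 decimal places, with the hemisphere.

0.789°S

BM-67: φ = +7.20500°, λ = +135.37222°
W-73: φ = -8.78222°, λ = +136.90333°
Bx = cos φ₂ cos Δλ = 0.987923,  By = cos φ₂ sin Δλ = 0.026406
φₘ = atan2(sin φ₁ + sin φ₂, √((cos φ₁ + Bx)² + By²)) = -0.78868°
λₘ = λ₁ + atan2(By, cos φ₁ + Bx) = 136.13630°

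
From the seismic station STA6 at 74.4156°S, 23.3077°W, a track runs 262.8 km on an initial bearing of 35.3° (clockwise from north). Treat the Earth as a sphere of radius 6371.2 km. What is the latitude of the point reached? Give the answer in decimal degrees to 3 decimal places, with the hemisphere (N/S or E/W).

72.435°S

δ = d/R = 262.8/6371.2 = 0.041248 rad
φ₂ = arcsin(sin φ₁ cos δ + cos φ₁ sin δ cos θ)
   = arcsin(-0.96324·0.99915 + 0.26866·0.04124·0.81614) = -72.43494°
λ₂ = λ₁ + atan2(sin θ sin δ cos φ₁, cos δ − sin φ₁ sin φ₂) = -18.77900°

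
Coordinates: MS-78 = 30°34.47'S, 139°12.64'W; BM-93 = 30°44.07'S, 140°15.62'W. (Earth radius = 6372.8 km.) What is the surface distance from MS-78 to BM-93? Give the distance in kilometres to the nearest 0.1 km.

102.0 km

MS-78: φ = -30.57450°, λ = -139.21067°
BM-93: φ = -30.73450°, λ = -140.26033°
Δφ = -0.1600°,  Δλ = -1.0497°
a = sin²(Δφ/2) + cos φ₁ cos φ₂ sin²(Δλ/2) = 0.000064
c = 2·arcsin(√a) = 0.016005 rad = 0.9170°
d = R·c = 6372.8 × 0.016005 = 102.0 km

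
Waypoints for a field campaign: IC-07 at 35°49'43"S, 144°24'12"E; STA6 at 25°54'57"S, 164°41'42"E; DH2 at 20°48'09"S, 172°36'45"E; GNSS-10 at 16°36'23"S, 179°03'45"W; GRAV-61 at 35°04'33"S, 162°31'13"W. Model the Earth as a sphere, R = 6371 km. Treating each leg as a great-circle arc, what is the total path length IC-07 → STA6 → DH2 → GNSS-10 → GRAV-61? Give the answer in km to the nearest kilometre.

6832 km

IC-07: φ = -35.82861°, λ = +144.40333°
STA6: φ = -25.91583°, λ = +164.69500°
DH2: φ = -20.80250°, λ = +172.61250°
GNSS-10: φ = -16.60639°, λ = -179.06250°
GRAV-61: φ = -35.07583°, λ = -162.52028°
IC-07→STA6: c = 0.348711 rad, d = 2221.64 km
STA6→DH2: c = 0.155040 rad, d = 987.76 km
DH2→GNSS-10: c = 0.155850 rad, d = 992.92 km
GNSS-10→GRAV-61: c = 0.412722 rad, d = 2629.45 km
Total = 2221.64 + 987.76 + 992.92 + 2629.45 = 6831.77 km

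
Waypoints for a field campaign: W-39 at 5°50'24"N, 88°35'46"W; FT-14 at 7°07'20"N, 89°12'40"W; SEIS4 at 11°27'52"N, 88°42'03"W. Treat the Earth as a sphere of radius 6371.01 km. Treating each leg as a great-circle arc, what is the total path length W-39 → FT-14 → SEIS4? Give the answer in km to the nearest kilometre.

W-39: φ = +5.84000°, λ = -88.59611°
FT-14: φ = +7.12222°, λ = -89.21111°
SEIS4: φ = +11.46444°, λ = -88.70083°
W-39→FT-14: c = 0.024790 rad, d = 157.94 km
FT-14→SEIS4: c = 0.076294 rad, d = 486.07 km
Total = 157.94 + 486.07 = 644.01 km

644 km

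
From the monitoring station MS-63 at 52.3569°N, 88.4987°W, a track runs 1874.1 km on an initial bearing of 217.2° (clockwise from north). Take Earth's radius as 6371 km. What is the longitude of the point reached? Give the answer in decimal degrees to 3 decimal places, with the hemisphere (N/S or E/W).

101.366°W

δ = d/R = 1874.1/6371 = 0.294161 rad
φ₂ = arcsin(sin φ₁ cos δ + cos φ₁ sin δ cos θ)
   = arcsin(0.79183·0.95705 + 0.61074·0.28994·-0.79653) = 38.08074°
λ₂ = λ₁ + atan2(sin θ sin δ cos φ₁, cos δ − sin φ₁ sin φ₂) = -101.36630°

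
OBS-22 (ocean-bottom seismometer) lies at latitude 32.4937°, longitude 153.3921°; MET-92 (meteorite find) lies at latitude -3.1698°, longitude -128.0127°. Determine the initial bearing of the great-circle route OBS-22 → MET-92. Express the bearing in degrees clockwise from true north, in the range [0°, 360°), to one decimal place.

Δλ = 78.5952°
y = sin Δλ · cos φ₂ = 0.978755
x = cos φ₁ sin φ₂ − sin φ₁ cos φ₂ cos Δλ = -0.152703
θ = atan2(y, x) = 98.8677° → 98.8677° (mod 360°)

98.9°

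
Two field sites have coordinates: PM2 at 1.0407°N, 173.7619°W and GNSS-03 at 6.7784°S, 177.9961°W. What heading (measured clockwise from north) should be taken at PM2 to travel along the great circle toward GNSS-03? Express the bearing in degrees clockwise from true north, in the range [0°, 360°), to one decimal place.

208.3°

Δλ = -4.2342°
y = sin Δλ · cos φ₂ = -0.073317
x = cos φ₁ sin φ₂ − sin φ₁ cos φ₂ cos Δλ = -0.135997
θ = atan2(y, x) = -151.6704° → 208.3296° (mod 360°)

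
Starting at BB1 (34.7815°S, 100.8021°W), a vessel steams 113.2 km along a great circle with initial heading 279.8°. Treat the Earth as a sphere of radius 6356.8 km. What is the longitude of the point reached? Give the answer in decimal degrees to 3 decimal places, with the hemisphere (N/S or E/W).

δ = d/R = 113.2/6356.8 = 0.017808 rad
φ₂ = arcsin(sin φ₁ cos δ + cos φ₁ sin δ cos θ)
   = arcsin(-0.57045·0.99984 + 0.82133·0.01781·0.17021) = -34.60173°
λ₂ = λ₁ + atan2(sin θ sin δ cos φ₁, cos δ − sin φ₁ sin φ₂) = -102.02360°

102.024°W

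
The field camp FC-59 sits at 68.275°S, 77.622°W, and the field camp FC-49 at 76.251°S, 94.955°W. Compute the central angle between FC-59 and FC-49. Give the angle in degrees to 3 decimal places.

9.484°

Δφ = -7.9760°,  Δλ = -17.3330°
a = sin²(Δφ/2) + cos φ₁ cos φ₂ sin²(Δλ/2) = 0.006834
c = 2·arcsin(√a) = 0.165529 rad = 9.4841°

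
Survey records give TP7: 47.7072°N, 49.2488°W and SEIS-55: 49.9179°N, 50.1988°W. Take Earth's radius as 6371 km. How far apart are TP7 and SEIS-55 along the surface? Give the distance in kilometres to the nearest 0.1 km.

255.5 km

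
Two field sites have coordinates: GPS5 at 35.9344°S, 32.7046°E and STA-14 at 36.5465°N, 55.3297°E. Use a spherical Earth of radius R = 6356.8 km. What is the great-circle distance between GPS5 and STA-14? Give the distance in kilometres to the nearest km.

Δφ = 72.4809°,  Δλ = 22.6251°
a = sin²(Δφ/2) + cos φ₁ cos φ₂ sin²(Δλ/2) = 0.374518
c = 2·arcsin(√a) = 1.317121 rad = 75.4655°
d = R·c = 6356.8 × 1.317121 = 8372.7 km

8373 km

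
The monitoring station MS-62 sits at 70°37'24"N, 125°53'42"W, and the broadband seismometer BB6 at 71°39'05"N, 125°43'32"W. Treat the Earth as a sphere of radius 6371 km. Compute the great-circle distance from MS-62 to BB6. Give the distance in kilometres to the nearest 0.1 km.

MS-62: φ = +70.62333°, λ = -125.89500°
BB6: φ = +71.65139°, λ = -125.72556°
Δφ = 1.0281°,  Δλ = 0.1694°
a = sin²(Δφ/2) + cos φ₁ cos φ₂ sin²(Δλ/2) = 0.000081
c = 2·arcsin(√a) = 0.017968 rad = 1.0295°
d = R·c = 6371 × 0.017968 = 114.5 km

114.5 km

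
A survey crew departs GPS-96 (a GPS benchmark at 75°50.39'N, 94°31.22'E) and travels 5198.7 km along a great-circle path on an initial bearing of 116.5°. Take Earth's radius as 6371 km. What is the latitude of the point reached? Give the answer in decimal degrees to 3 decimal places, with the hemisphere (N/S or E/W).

35.790°N

GPS-96: φ = +75.83983°, λ = +94.52033°
δ = d/R = 5198.7/6371 = 0.815994 rad
φ₂ = arcsin(sin φ₁ cos δ + cos φ₁ sin δ cos θ)
   = arcsin(0.96962·0.68514 + 0.24463·0.72841·-0.44620) = 35.79010°
λ₂ = λ₁ + atan2(sin θ sin δ cos φ₁, cos δ − sin φ₁ sin φ₂) = 147.99852°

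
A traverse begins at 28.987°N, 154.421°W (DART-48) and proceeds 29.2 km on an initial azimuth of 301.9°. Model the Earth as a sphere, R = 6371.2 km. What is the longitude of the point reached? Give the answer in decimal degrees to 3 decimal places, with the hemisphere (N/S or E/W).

δ = d/R = 29.2/6371.2 = 0.004583 rad
φ₂ = arcsin(sin φ₁ cos δ + cos φ₁ sin δ cos θ)
   = arcsin(0.48461·0.99999 + 0.87473·0.00458·0.52844) = 29.12552°
λ₂ = λ₁ + atan2(sin θ sin δ cos φ₁, cos δ − sin φ₁ sin φ₂) = -154.67620°

154.676°W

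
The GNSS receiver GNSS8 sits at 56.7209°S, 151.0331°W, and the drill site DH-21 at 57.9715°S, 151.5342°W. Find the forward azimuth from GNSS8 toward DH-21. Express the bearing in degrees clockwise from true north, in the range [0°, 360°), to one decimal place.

192.0°

Δλ = -0.5011°
y = sin Δλ · cos φ₂ = -0.004638
x = cos φ₁ sin φ₂ − sin φ₁ cos φ₂ cos Δλ = -0.021842
θ = atan2(y, x) = -168.0113° → 191.9887° (mod 360°)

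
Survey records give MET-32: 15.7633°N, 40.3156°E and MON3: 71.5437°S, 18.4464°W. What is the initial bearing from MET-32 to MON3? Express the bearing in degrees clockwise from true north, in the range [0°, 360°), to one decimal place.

Δλ = -58.7620°
y = sin Δλ · cos φ₂ = -0.270683
x = cos φ₁ sin φ₂ − sin φ₁ cos φ₂ cos Δλ = -0.957493
θ = atan2(y, x) = -164.2144° → 195.7856° (mod 360°)

195.8°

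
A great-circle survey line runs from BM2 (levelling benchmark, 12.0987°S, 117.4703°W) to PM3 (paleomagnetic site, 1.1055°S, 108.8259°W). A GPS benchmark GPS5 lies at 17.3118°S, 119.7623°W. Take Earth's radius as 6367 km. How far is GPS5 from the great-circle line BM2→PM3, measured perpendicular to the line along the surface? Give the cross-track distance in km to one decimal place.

δ₁₃ = central angle BM2→GPS5 = 0.098865 rad  (haversine)
θ₁₃ = bearing BM2→GPS5 = 202.757°,  θ₁₂ = bearing BM2→PM3 = 38.590°
dₓₜ = R·arcsin(sin δ₁₃ · sin(θ₁₃ − θ₁₂)) = 6367·arcsin(0.09870·sin(164.167°)) = 171.485 km
|dₓₜ| = 171.485 km

171.5 km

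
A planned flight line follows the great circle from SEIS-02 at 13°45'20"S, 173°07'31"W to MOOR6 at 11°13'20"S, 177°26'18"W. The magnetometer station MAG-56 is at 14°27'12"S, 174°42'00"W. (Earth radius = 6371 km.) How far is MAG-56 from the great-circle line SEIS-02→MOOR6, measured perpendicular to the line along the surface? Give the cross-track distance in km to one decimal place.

153.5 km

SEIS-02: φ = -13.75556°, λ = -173.12528°
MOOR6: φ = -11.22222°, λ = -177.43833°
MAG-56: φ = -14.45333°, λ = -174.70000°
δ₁₃ = central angle SEIS-02→MAG-56 = 0.029306 rad  (haversine)
θ₁₃ = bearing SEIS-02→MAG-56 = 245.255°,  θ₁₂ = bearing SEIS-02→MOOR6 = 300.550°
dₓₜ = R·arcsin(sin δ₁₃ · sin(θ₁₃ − θ₁₂)) = 6371·arcsin(0.02930·sin(-55.296°)) = -153.484 km
|dₓₜ| = 153.484 km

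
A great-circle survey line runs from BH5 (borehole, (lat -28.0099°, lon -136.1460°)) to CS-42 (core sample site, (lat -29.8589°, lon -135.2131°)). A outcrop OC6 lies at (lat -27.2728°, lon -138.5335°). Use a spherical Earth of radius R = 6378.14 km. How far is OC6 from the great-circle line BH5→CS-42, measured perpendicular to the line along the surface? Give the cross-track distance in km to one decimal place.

δ₁₃ = central angle BH5→OC6 = 0.039090 rad  (haversine)
θ₁₃ = bearing BH5→OC6 = 288.657°,  θ₁₂ = bearing BH5→CS-42 = 156.400°
dₓₜ = R·arcsin(sin δ₁₃ · sin(θ₁₃ − θ₁₂)) = 6378.14·arcsin(0.03908·sin(132.257°)) = 184.511 km
|dₓₜ| = 184.511 km

184.5 km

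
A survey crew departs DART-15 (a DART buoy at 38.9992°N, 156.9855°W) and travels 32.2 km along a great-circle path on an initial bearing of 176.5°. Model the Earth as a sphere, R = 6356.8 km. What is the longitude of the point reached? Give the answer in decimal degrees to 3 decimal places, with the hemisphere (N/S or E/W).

δ = d/R = 32.2/6356.8 = 0.005065 rad
φ₂ = arcsin(sin φ₁ cos δ + cos φ₁ sin δ cos θ)
   = arcsin(0.62931·0.99999 + 0.77715·0.00507·-0.99813) = 38.70951°
λ₂ = λ₁ + atan2(sin θ sin δ cos φ₁, cos δ − sin φ₁ sin φ₂) = -156.96279°

156.963°W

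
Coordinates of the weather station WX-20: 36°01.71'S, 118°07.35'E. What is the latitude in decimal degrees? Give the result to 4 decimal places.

36.0285°S

36° + 1.71′/60 = 36 + 0.02850 = 36.0285°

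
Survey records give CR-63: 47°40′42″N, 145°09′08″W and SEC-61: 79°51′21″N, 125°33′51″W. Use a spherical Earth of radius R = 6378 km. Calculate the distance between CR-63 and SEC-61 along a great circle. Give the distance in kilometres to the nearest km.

3663 km

CR-63: φ = +47.67833°, λ = -145.15222°
SEC-61: φ = +79.85583°, λ = -125.56417°
Δφ = 32.1775°,  Δλ = 19.5881°
a = sin²(Δφ/2) + cos φ₁ cos φ₂ sin²(Δλ/2) = 0.080230
c = 2·arcsin(√a) = 0.574361 rad = 32.9085°
d = R·c = 6378 × 0.574361 = 3663.3 km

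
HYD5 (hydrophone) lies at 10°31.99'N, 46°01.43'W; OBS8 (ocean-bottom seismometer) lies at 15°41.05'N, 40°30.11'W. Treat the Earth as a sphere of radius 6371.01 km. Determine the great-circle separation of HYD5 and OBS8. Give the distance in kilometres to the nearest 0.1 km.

827.9 km

HYD5: φ = +10.53317°, λ = -46.02383°
OBS8: φ = +15.68417°, λ = -40.50183°
Δφ = 5.1510°,  Δλ = 5.5220°
a = sin²(Δφ/2) + cos φ₁ cos φ₂ sin²(Δλ/2) = 0.004216
c = 2·arcsin(√a) = 0.129946 rad = 7.4453°
d = R·c = 6371.01 × 0.129946 = 827.9 km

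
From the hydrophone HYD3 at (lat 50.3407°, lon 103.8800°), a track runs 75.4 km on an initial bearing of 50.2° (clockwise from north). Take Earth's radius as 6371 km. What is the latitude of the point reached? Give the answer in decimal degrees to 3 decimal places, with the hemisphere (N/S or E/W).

50.772°N

δ = d/R = 75.4/6371 = 0.011835 rad
φ₂ = arcsin(sin φ₁ cos δ + cos φ₁ sin δ cos θ)
   = arcsin(0.76985·0.99993 + 0.63822·0.01183·0.64011) = 50.77186°
λ₂ = λ₁ + atan2(sin θ sin δ cos φ₁, cos δ − sin φ₁ sin φ₂) = 104.70379°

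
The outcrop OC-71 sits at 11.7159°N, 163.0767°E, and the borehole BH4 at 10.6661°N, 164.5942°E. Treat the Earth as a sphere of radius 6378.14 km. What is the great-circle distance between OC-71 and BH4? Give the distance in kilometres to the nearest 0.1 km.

Δφ = -1.0498°,  Δλ = 1.5175°
a = sin²(Δφ/2) + cos φ₁ cos φ₂ sin²(Δλ/2) = 0.000253
c = 2·arcsin(√a) = 0.031792 rad = 1.8216°
d = R·c = 6378.14 × 0.031792 = 202.8 km

202.8 km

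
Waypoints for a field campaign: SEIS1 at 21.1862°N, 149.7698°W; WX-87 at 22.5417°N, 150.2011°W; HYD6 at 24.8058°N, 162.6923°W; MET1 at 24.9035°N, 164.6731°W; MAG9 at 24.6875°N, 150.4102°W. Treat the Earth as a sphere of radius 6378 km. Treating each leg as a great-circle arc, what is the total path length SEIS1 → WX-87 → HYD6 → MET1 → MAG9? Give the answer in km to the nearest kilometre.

SEIS1→WX-87: c = 0.024668 rad, d = 157.33 km
WX-87→HYD6: c = 0.203456 rad, d = 1297.64 km
HYD6→MET1: c = 0.031415 rad, d = 200.37 km
MET1→MAG9: c = 0.225913 rad, d = 1440.88 km
Total = 157.33 + 1297.64 + 200.37 + 1440.88 = 3096.22 km

3096 km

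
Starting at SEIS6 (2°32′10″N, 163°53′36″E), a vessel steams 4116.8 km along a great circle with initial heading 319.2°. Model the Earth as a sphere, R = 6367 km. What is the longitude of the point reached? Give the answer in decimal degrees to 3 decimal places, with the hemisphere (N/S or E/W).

SEIS6: φ = +2.53611°, λ = +163.89333°
δ = d/R = 4116.8/6367 = 0.646584 rad
φ₂ = arcsin(sin φ₁ cos δ + cos φ₁ sin δ cos θ)
   = arcsin(0.04425·0.79815 + 0.99902·0.60246·0.75700) = 29.40188°
λ₂ = λ₁ + atan2(sin θ sin δ cos φ₁, cos δ − sin φ₁ sin φ₂) = 137.03006°

137.030°E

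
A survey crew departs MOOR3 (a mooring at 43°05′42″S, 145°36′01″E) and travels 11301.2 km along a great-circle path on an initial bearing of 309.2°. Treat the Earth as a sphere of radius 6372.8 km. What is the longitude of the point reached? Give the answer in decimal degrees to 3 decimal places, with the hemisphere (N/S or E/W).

MOOR3: φ = -43.09500°, λ = +145.60028°
δ = d/R = 11301.2/6372.8 = 1.773349 rad
φ₂ = arcsin(sin φ₁ cos δ + cos φ₁ sin δ cos θ)
   = arcsin(-0.68321·-0.20117 + 0.73022·0.97956·0.63203) = 36.12354°
λ₂ = λ₁ + atan2(sin θ sin δ cos φ₁, cos δ − sin φ₁ sin φ₂) = 75.58637°

75.586°E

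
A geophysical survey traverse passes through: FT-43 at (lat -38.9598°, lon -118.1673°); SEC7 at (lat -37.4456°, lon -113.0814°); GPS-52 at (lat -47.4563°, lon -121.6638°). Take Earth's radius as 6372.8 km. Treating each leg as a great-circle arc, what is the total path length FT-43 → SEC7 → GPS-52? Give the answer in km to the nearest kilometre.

1791 km

FT-43→SEC7: c = 0.074579 rad, d = 475.28 km
SEC7→GPS-52: c = 0.206453 rad, d = 1315.68 km
Total = 475.28 + 1315.68 = 1790.96 km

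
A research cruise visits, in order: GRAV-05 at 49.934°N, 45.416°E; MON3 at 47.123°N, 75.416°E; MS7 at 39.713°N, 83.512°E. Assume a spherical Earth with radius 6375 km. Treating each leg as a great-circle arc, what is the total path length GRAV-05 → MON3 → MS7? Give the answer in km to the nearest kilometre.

GRAV-05→MON3: c = 0.347814 rad, d = 2217.32 km
MON3→MS7: c = 0.164917 rad, d = 1051.35 km
Total = 2217.32 + 1051.35 = 3268.66 km

3269 km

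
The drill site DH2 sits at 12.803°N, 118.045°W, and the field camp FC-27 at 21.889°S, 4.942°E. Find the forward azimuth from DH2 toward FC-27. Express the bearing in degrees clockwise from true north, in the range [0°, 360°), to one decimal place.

107.9°

Δλ = 122.9870°
y = sin Δλ · cos φ₂ = 0.778324
x = cos φ₁ sin φ₂ − sin φ₁ cos φ₂ cos Δλ = -0.251589
θ = atan2(y, x) = 107.9132° → 107.9132° (mod 360°)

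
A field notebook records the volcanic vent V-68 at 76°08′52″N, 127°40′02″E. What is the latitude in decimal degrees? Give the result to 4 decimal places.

76° + 8′/60 + 52″/3600 = 76 + 0.13333 + 0.01444 = 76.1478°

76.1478°N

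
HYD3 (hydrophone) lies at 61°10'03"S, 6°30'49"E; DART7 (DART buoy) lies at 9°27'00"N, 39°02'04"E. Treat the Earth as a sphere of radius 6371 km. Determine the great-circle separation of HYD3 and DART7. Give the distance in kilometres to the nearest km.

HYD3: φ = -61.16750°, λ = +6.51361°
DART7: φ = +9.45000°, λ = +39.03444°
Δφ = 70.6175°,  Δλ = 32.5208°
a = sin²(Δφ/2) + cos φ₁ cos φ₂ sin²(Δλ/2) = 0.371360
c = 2·arcsin(√a) = 1.310590 rad = 75.0912°
d = R·c = 6371 × 1.310590 = 8349.8 km

8350 km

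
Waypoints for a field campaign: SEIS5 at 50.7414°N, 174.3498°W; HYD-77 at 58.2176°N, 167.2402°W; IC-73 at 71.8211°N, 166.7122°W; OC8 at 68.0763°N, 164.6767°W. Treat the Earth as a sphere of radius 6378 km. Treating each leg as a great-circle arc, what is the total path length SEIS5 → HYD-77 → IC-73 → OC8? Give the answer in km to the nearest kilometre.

SEIS5→HYD-77: c = 0.148890 rad, d = 949.62 km
HYD-77→IC-73: c = 0.237456 rad, d = 1514.49 km
IC-73→OC8: c = 0.066475 rad, d = 423.98 km
Total = 949.62 + 1514.49 + 423.98 = 2888.09 km

2888 km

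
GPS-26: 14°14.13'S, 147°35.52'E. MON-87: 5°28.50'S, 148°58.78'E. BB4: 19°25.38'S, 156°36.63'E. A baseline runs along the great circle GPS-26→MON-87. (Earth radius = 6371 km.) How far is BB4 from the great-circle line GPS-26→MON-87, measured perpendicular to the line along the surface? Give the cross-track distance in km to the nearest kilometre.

1028 km

GPS-26: φ = -14.23550°, λ = +147.59200°
MON-87: φ = -5.47500°, λ = +148.97967°
BB4: φ = -19.42300°, λ = +156.61050°
δ₁₃ = central angle GPS-26→BB4 = 0.175705 rad  (haversine)
θ₁₃ = bearing GPS-26→BB4 = 122.252°,  θ₁₂ = bearing GPS-26→MON-87 = 8.998°
dₓₜ = R·arcsin(sin δ₁₃ · sin(θ₁₃ − θ₁₂)) = 6371·arcsin(0.17480·sin(113.254°)) = 1027.651 km
|dₓₜ| = 1027.651 km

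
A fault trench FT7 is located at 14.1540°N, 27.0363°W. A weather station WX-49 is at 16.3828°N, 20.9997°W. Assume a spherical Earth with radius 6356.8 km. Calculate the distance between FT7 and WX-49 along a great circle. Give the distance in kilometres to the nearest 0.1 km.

Δφ = 2.2288°,  Δλ = 6.0366°
a = sin²(Δφ/2) + cos φ₁ cos φ₂ sin²(Δλ/2) = 0.002957
c = 2·arcsin(√a) = 0.108819 rad = 6.2349°
d = R·c = 6356.8 × 0.108819 = 691.7 km

691.7 km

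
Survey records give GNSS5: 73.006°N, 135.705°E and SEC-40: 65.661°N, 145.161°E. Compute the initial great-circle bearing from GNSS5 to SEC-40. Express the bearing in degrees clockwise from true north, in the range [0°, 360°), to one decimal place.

Δλ = 9.4560°
y = sin Δλ · cos φ₂ = 0.067710
x = cos φ₁ sin φ₂ − sin φ₁ cos φ₂ cos Δλ = -0.122488
θ = atan2(y, x) = 151.0668° → 151.0668° (mod 360°)

151.1°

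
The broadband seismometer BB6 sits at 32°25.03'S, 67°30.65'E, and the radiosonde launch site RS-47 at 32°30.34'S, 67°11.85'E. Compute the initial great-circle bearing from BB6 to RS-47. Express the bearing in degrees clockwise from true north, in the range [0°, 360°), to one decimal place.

251.4°

BB6: φ = -32.41717°, λ = +67.51083°
RS-47: φ = -32.50567°, λ = +67.19750°
Δλ = -0.3133°
y = sin Δλ · cos φ₂ = -0.004612
x = cos φ₁ sin φ₂ − sin φ₁ cos φ₂ cos Δλ = -0.001551
θ = atan2(y, x) = -108.5920° → 251.4080° (mod 360°)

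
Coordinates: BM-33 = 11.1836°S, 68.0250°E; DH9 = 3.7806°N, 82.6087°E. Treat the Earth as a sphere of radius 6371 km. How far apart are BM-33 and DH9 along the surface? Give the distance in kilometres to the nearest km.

Δφ = 14.9642°,  Δλ = 14.5837°
a = sin²(Δφ/2) + cos φ₁ cos φ₂ sin²(Δλ/2) = 0.032726
c = 2·arcsin(√a) = 0.363807 rad = 20.8446°
d = R·c = 6371 × 0.363807 = 2317.8 km

2318 km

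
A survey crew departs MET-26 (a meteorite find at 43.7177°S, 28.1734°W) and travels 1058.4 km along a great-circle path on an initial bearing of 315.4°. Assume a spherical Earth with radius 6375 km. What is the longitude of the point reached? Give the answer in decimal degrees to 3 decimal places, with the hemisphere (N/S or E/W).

36.487°W

δ = d/R = 1058.4/6375 = 0.166024 rad
φ₂ = arcsin(sin φ₁ cos δ + cos φ₁ sin δ cos θ)
   = arcsin(-0.69111·0.98625 + 0.72275·0.16526·0.71203) = -36.62362°
λ₂ = λ₁ + atan2(sin θ sin δ cos φ₁, cos δ − sin φ₁ sin φ₂) = -36.48660°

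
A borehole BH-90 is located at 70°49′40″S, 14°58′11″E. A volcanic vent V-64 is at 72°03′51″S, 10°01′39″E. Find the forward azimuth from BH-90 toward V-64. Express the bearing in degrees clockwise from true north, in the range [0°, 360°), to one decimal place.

229.5°

BH-90: φ = -70.82778°, λ = +14.96972°
V-64: φ = -72.06417°, λ = +10.02750°
Δλ = -4.9422°
y = sin Δλ · cos φ₂ = -0.026530
x = cos φ₁ sin φ₂ − sin φ₁ cos φ₂ cos Δλ = -0.022659
θ = atan2(y, x) = -130.4997° → 229.5003° (mod 360°)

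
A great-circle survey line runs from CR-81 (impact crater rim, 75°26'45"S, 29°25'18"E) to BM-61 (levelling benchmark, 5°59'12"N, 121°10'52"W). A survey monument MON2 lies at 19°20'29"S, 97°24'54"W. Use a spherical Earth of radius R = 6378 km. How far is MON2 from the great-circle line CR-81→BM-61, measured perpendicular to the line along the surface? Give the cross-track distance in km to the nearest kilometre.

CR-81: φ = -75.44583°, λ = +29.42167°
BM-61: φ = +5.98667°, λ = -121.18111°
MON2: φ = -19.34139°, λ = -97.41500°
δ₁₃ = central angle CR-81→MON2 = 1.391425 rad  (haversine)
θ₁₃ = bearing CR-81→MON2 = 230.129°,  θ₁₂ = bearing CR-81→BM-61 = 211.000°
dₓₜ = R·arcsin(sin δ₁₃ · sin(θ₁₃ − θ₁₂)) = 6378·arcsin(0.98396·sin(19.129°)) = 2093.930 km
|dₓₜ| = 2093.930 km

2094 km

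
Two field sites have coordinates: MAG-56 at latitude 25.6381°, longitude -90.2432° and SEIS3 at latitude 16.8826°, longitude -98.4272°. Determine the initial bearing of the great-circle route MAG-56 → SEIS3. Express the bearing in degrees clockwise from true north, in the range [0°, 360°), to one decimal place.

222.6°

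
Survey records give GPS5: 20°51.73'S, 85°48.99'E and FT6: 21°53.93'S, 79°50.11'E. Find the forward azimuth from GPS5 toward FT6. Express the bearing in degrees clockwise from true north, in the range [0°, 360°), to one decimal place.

GPS5: φ = -20.86217°, λ = +85.81650°
FT6: φ = -21.89883°, λ = +79.83517°
Δλ = -5.9813°
y = sin Δλ · cos φ₂ = -0.096685
x = cos φ₁ sin φ₂ − sin φ₁ cos φ₂ cos Δλ = -0.019891
θ = atan2(y, x) = -101.6253° → 258.3747° (mod 360°)

258.4°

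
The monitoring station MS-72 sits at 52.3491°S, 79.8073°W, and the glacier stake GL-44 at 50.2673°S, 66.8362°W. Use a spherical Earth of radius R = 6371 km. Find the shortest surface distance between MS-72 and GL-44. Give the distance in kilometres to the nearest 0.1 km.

929.5 km

Δφ = 2.0818°,  Δλ = 12.9711°
a = sin²(Δφ/2) + cos φ₁ cos φ₂ sin²(Δλ/2) = 0.005312
c = 2·arcsin(√a) = 0.145891 rad = 8.3589°
d = R·c = 6371 × 0.145891 = 929.5 km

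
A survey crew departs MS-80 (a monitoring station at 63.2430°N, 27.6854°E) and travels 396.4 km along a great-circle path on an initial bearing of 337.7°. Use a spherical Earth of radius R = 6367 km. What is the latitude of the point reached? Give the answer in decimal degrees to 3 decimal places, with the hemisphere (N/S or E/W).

δ = d/R = 396.4/6367 = 0.062259 rad
φ₂ = arcsin(sin φ₁ cos δ + cos φ₁ sin δ cos θ)
   = arcsin(0.89292·0.99806 + 0.45021·0.06222·0.92521) = 66.50720°
λ₂ = λ₁ + atan2(sin θ sin δ cos φ₁, cos δ − sin φ₁ sin φ₂) = 24.29007°

66.507°N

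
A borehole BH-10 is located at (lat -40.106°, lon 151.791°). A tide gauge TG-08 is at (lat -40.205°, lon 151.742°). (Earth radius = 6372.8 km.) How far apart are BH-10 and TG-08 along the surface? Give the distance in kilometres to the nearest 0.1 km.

11.8 km

Δφ = -0.0990°,  Δλ = -0.0490°
a = sin²(Δφ/2) + cos φ₁ cos φ₂ sin²(Δλ/2) = 0.000001
c = 2·arcsin(√a) = 0.001847 rad = 0.1058°
d = R·c = 6372.8 × 0.001847 = 11.8 km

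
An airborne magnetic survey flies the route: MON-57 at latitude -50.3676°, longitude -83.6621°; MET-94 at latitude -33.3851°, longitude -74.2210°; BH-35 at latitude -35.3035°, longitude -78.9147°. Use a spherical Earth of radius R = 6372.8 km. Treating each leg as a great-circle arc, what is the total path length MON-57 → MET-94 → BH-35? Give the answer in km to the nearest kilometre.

MON-57→MET-94: c = 0.320177 rad, d = 2040.42 km
MET-94→BH-35: c = 0.075460 rad, d = 480.89 km
Total = 2040.42 + 480.89 = 2521.32 km

2521 km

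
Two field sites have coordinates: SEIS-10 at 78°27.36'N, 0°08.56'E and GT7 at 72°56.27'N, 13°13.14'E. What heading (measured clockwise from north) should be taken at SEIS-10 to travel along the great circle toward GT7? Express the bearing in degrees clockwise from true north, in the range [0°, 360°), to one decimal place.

143.2°

SEIS-10: φ = +78.45600°, λ = +0.14267°
GT7: φ = +72.93783°, λ = +13.21900°
Δλ = 13.0763°
y = sin Δλ · cos φ₂ = 0.066384
x = cos φ₁ sin φ₂ − sin φ₁ cos φ₂ cos Δλ = -0.088707
θ = atan2(y, x) = 143.1908° → 143.1908° (mod 360°)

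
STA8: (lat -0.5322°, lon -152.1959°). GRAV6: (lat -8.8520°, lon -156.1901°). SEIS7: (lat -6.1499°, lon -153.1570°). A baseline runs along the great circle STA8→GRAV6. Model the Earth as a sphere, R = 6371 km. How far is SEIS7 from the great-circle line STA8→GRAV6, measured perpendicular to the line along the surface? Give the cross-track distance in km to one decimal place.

δ₁₃ = central angle STA8→SEIS7 = 0.099466 rad  (haversine)
θ₁₃ = bearing STA8→SEIS7 = 189.668°,  θ₁₂ = bearing STA8→GRAV6 = 205.435°
dₓₜ = R·arcsin(sin δ₁₃ · sin(θ₁₃ − θ₁₂)) = 6371·arcsin(0.09930·sin(-15.767°)) = -171.924 km
|dₓₜ| = 171.924 km

171.9 km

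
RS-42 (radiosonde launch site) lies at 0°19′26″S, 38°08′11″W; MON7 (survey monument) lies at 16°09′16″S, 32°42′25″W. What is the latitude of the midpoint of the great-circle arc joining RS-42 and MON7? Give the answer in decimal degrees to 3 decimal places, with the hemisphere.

8.248°S

RS-42: φ = -0.32389°, λ = -38.13639°
MON7: φ = -16.15444°, λ = -32.70694°
Bx = cos φ₂ cos Δλ = 0.956206,  By = cos φ₂ sin Δλ = 0.090884
φₘ = atan2(sin φ₁ + sin φ₂, √((cos φ₁ + Bx)² + By²)) = -8.24829°
λₘ = λ₁ + atan2(By, cos φ₁ + Bx) = -35.47636°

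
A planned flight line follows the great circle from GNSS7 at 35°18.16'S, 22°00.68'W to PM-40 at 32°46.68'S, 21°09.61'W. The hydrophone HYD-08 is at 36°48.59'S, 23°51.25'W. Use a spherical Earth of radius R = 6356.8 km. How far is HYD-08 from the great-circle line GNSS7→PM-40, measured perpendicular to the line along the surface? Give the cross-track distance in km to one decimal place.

GNSS7: φ = -35.30267°, λ = -22.01133°
PM-40: φ = -32.77800°, λ = -21.16017°
HYD-08: φ = -36.80983°, λ = -23.85417°
δ₁₃ = central angle GNSS7→HYD-08 = 0.036986 rad  (haversine)
θ₁₃ = bearing GNSS7→HYD-08 = 224.129°,  θ₁₂ = bearing GNSS7→PM-40 = 15.848°
dₓₜ = R·arcsin(sin δ₁₃ · sin(θ₁₃ − θ₁₂)) = 6356.8·arcsin(0.03698·sin(208.281°)) = -111.374 km
|dₓₜ| = 111.374 km

111.4 km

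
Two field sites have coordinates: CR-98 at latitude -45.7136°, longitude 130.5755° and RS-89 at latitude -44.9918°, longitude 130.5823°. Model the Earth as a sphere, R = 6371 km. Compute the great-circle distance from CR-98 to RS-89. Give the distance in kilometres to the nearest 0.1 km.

Δφ = 0.7218°,  Δλ = 0.0068°
a = sin²(Δφ/2) + cos φ₁ cos φ₂ sin²(Δλ/2) = 0.000040
c = 2·arcsin(√a) = 0.012598 rad = 0.7218°
d = R·c = 6371 × 0.012598 = 80.3 km

80.3 km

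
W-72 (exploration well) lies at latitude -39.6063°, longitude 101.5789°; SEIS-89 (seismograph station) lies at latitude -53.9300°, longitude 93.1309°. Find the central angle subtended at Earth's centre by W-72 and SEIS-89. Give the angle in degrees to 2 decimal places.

15.42°

Δφ = -14.3237°,  Δλ = -8.4480°
a = sin²(Δφ/2) + cos φ₁ cos φ₂ sin²(Δλ/2) = 0.018004
c = 2·arcsin(√a) = 0.269171 rad = 15.4224°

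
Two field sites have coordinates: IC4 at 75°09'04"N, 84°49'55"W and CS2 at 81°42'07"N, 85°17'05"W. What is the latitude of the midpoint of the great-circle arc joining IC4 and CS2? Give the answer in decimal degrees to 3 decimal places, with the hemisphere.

78.427°N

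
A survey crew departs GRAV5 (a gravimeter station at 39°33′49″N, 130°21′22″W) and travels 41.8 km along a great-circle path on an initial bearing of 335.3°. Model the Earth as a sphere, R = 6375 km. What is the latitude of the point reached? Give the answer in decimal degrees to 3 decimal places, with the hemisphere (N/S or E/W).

GRAV5: φ = +39.56361°, λ = -130.35611°
δ = d/R = 41.8/6375 = 0.006557 rad
φ₂ = arcsin(sin φ₁ cos δ + cos φ₁ sin δ cos θ)
   = arcsin(0.63693·0.99998 + 0.77092·0.00656·0.90851) = 39.90474°
λ₂ = λ₁ + atan2(sin θ sin δ cos φ₁, cos δ − sin φ₁ sin φ₂) = -130.56075°

39.905°N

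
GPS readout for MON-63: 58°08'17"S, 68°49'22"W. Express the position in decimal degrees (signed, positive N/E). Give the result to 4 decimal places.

-58.1381°, -68.8228°

lat: 58.1381° S → -58.1381°
lon: 68.8228° W → -68.8228°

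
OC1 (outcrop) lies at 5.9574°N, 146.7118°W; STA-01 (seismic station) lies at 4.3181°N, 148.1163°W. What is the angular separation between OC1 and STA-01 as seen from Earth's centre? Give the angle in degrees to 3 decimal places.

2.155°

Δφ = -1.6393°,  Δλ = -1.4045°
a = sin²(Δφ/2) + cos φ₁ cos φ₂ sin²(Δλ/2) = 0.000354
c = 2·arcsin(√a) = 0.037612 rad = 2.1550°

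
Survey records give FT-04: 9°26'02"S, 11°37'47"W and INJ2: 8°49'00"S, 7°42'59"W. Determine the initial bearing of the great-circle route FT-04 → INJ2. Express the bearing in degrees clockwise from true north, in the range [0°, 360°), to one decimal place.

FT-04: φ = -9.43389°, λ = -11.62972°
INJ2: φ = -8.81667°, λ = -7.71639°
Δλ = 3.9133°
y = sin Δλ · cos φ₂ = 0.067441
x = cos φ₁ sin φ₂ − sin φ₁ cos φ₂ cos Δλ = 0.010395
θ = atan2(y, x) = 81.2379° → 81.2379° (mod 360°)

81.2°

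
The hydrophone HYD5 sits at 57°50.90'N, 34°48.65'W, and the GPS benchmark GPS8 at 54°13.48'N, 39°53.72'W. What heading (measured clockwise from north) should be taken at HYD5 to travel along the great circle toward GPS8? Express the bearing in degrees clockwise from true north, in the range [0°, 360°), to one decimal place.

HYD5: φ = +57.84833°, λ = -34.81083°
GPS8: φ = +54.22467°, λ = -39.89533°
Δλ = -5.0845°
y = sin Δλ · cos φ₂ = -0.051811
x = cos φ₁ sin φ₂ − sin φ₁ cos φ₂ cos Δλ = -0.061255
θ = atan2(y, x) = -139.7748° → 220.2252° (mod 360°)

220.2°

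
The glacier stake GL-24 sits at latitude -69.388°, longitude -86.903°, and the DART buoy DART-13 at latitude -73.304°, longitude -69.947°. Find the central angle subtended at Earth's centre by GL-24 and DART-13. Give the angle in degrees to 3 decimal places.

Δφ = -3.9160°,  Δλ = 16.9560°
a = sin²(Δφ/2) + cos φ₁ cos φ₂ sin²(Δλ/2) = 0.003366
c = 2·arcsin(√a) = 0.116094 rad = 6.6517°

6.652°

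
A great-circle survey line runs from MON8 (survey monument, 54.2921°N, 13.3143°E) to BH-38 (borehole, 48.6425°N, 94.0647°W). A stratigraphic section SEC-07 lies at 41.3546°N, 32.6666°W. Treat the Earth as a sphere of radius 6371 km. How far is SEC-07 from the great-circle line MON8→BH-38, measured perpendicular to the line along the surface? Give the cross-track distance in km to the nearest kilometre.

δ₁₃ = central angle MON8→SEC-07 = 0.571766 rad  (haversine)
θ₁₃ = bearing MON8→SEC-07 = 265.981°,  θ₁₂ = bearing MON8→BH-38 = 313.497°
dₓₜ = R·arcsin(sin δ₁₃ · sin(θ₁₃ − θ₁₂)) = 6371·arcsin(0.54112·sin(-47.516°)) = -2615.209 km
|dₓₜ| = 2615.209 km

2615 km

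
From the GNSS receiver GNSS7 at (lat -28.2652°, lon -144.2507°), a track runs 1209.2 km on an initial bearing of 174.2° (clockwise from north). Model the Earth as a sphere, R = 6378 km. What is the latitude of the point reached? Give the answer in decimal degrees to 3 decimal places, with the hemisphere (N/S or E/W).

39.065°S

δ = d/R = 1209.2/6378 = 0.189589 rad
φ₂ = arcsin(sin φ₁ cos δ + cos φ₁ sin δ cos θ)
   = arcsin(-0.47355·0.98208 + 0.88077·0.18846·-0.99488) = -39.06513°
λ₂ = λ₁ + atan2(sin θ sin δ cos φ₁, cos δ − sin φ₁ sin φ₂) = -142.84518°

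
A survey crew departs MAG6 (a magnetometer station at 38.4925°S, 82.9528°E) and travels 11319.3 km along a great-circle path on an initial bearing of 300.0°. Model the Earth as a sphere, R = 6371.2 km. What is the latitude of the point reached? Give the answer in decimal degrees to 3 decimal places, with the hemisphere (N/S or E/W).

δ = d/R = 11319.3/6371.2 = 1.776635 rad
φ₂ = arcsin(sin φ₁ cos δ + cos φ₁ sin δ cos θ)
   = arcsin(-0.62241·-0.20439 + 0.78269·0.97889·0.50000) = 30.68365°
λ₂ = λ₁ + atan2(sin θ sin δ cos φ₁, cos δ − sin φ₁ sin φ₂) = 2.63679°

30.684°N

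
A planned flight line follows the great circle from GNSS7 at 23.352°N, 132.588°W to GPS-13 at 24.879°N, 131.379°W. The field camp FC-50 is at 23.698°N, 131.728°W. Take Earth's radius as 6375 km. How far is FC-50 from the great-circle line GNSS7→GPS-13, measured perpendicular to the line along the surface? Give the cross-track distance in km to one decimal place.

48.7 km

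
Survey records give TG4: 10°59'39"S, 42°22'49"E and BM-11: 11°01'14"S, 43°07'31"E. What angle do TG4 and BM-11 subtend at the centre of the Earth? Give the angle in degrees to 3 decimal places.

0.732°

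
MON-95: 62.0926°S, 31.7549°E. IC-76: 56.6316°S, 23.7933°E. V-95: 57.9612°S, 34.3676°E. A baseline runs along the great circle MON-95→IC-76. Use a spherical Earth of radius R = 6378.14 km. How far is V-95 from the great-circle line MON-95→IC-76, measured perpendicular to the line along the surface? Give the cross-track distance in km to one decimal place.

412.2 km

δ₁₃ = central angle MON-95→V-95 = 0.075604 rad  (haversine)
θ₁₃ = bearing MON-95→V-95 = 18.672°,  θ₁₂ = bearing MON-95→IC-76 = 319.904°
dₓₜ = R·arcsin(sin δ₁₃ · sin(θ₁₃ − θ₁₂)) = 6378.14·arcsin(0.07553·sin(-301.232°)) = 412.226 km
|dₓₜ| = 412.226 km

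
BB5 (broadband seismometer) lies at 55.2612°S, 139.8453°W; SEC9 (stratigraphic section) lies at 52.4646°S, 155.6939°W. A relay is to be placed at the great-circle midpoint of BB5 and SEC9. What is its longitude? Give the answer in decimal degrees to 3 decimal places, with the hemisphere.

Bx = cos φ₂ cos Δλ = 0.586092,  By = cos φ₂ sin Δλ = -0.166384
φₘ = atan2(sin φ₁ + sin φ₂, √((cos φ₁ + Bx)² + By²)) = -54.12404°
λₘ = λ₁ + atan2(By, cos φ₁ + Bx) = -148.03620°

148.036°W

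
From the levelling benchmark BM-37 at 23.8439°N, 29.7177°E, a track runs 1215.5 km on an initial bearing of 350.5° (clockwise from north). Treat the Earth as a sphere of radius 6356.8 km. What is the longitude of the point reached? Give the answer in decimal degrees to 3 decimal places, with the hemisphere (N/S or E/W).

27.533°E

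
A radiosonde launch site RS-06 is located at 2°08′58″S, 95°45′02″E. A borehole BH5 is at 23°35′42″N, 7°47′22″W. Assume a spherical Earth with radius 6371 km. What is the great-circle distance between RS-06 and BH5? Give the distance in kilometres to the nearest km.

RS-06: φ = -2.14944°, λ = +95.75056°
BH5: φ = +23.59500°, λ = -7.78944°
Δφ = 25.7444°,  Δλ = -103.5400°
a = sin²(Δφ/2) + cos φ₁ cos φ₂ sin²(Δλ/2) = 0.614706
c = 2·arcsin(√a) = 1.802270 rad = 103.2625°
d = R·c = 6371 × 1.802270 = 11482.3 km

11482 km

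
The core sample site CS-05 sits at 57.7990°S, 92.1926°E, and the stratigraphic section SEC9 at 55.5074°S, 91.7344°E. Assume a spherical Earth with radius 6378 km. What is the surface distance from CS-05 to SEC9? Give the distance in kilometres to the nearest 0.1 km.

256.6 km

Δφ = 2.2916°,  Δλ = -0.4582°
a = sin²(Δφ/2) + cos φ₁ cos φ₂ sin²(Δλ/2) = 0.000405
c = 2·arcsin(√a) = 0.040237 rad = 2.3054°
d = R·c = 6378 × 0.040237 = 256.6 km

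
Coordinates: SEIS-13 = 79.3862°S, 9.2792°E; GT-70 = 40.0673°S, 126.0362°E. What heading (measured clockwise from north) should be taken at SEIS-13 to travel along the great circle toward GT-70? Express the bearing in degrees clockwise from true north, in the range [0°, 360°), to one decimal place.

123.8°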